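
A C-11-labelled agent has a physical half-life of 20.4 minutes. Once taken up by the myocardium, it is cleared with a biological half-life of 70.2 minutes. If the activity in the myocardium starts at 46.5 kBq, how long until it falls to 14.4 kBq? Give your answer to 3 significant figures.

26.7 minutes

1/t_eff = 1/t_phys + 1/t_biol = 1/20.4 + 1/70.2 = 0.063265 per minute.
t_eff = 20.4 × 70.2 / (20.4 + 70.2) ≈ 15.807 minutes.
n = log₂(46.5/14.4) ≈ 1.6912; t = 1.6912 × 15.807 ≈ 26.732 minutes.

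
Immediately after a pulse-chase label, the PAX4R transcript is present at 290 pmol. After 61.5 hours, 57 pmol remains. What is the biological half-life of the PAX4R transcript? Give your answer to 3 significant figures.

A/A₀ = 57/290 ≈ 0.19655.
n = log₂(5.0877) ≈ 2.347 half-lives elapsed in 61.5 hours.
t½ = 61.5/2.347 ≈ 26.203 hours.

26.2 hours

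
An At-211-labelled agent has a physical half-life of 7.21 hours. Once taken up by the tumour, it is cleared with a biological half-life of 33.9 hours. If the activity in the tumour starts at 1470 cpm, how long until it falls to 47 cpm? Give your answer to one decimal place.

1/t_eff = 1/t_phys + 1/t_biol = 1/7.21 + 1/33.9 = 0.16819 per hour.
t_eff = 7.21 × 33.9 / (7.21 + 33.9) ≈ 5.9455 hours.
n = log₂(1470/47) ≈ 4.967; t = 4.967 × 5.9455 ≈ 29.531 hours.

29.5 hours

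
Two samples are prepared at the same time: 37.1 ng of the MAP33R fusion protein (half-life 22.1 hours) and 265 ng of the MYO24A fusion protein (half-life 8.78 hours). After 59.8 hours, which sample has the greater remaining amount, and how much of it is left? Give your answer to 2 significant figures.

MAP33R fusion protein, 5.7 ng

MAP33R fusion protein: 37.1 × (1/2)^2.7059 ≈ 5.6862 ng.
MYO24A fusion protein: 265 × (1/2)^6.8109 ≈ 2.3602 ng.
MAP33R fusion protein has more remaining, at ≈ 5.6862 ng.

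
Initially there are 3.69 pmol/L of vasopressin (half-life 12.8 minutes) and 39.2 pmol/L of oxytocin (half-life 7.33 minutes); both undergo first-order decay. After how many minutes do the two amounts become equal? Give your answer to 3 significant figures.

Set 3.69·(1/2)^(t/12.8) = 39.2·(1/2)^(t/7.33).
Taking log₂: log₂(3.69/39.2) = t·(1/12.8 − 1/7.33).
log₂(0.094133) = -3.4092; 1/12.8 − 1/7.33 = -0.058301.
t = -3.4092 / -0.058301 ≈ 58.476 minutes.

58.5 minutes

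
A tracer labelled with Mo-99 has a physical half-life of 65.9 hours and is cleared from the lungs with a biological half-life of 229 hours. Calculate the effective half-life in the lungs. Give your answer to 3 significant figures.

1/t_eff = 1/t_phys + 1/t_biol = 1/65.9 + 1/229 = 0.019541 per hour.
t_eff = 65.9 × 229 / (65.9 + 229) ≈ 51.174 hours.

51.2 hours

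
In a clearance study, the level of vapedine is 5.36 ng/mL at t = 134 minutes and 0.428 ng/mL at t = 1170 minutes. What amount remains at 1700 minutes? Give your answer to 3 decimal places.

0.117 ng/mL

Over Δt = 1170 − 134 = 1036 minutes, the level fell by a factor of 5.36/0.428 ≈ 12.523.
n = log₂(12.523) ≈ 3.6466 half-lives, so t½ = 1036/3.6466 ≈ 284.1 minutes.
From t = 1170 to t = 1700: 0.428 × (1/2)^((1700−1170)/284.1) ≈ 0.11745 ng/mL.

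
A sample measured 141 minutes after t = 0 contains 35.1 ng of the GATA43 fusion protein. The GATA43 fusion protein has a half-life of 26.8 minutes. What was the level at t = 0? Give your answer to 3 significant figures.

Number of half-lives elapsed: n = 141/26.8 ≈ 5.2612.
A₀ = A × 2^n = 35.1 × 2^5.2612 = 35.1 × 38.351 ≈ 1346.1 ng.

1350 ng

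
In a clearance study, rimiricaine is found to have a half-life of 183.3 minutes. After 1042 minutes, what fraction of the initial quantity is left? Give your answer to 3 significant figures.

0.0194

n = 1042/183.3 ≈ 5.6847 half-lives.
Fraction remaining = (1/2)^5.6847 ≈ 0.019442.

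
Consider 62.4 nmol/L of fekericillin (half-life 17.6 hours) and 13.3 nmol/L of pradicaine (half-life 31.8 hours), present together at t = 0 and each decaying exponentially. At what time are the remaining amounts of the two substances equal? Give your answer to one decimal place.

87.9 hours

Set 62.4·(1/2)^(t/17.6) = 13.3·(1/2)^(t/31.8).
Taking log₂: log₂(62.4/13.3) = t·(1/17.6 − 1/31.8).
log₂(4.6917) = 2.2301; 1/17.6 − 1/31.8 = 0.025372.
t = 2.2301 / 0.025372 ≈ 87.898 hours.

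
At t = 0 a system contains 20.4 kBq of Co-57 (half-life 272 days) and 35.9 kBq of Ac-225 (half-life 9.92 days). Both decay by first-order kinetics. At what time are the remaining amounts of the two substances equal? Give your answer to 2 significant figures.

Set 20.4·(1/2)^(t/272) = 35.9·(1/2)^(t/9.92).
Taking log₂: log₂(20.4/35.9) = t·(1/272 − 1/9.92).
log₂(0.56825) = -0.81541; 1/272 − 1/9.92 = -0.09713.
t = -0.81541 / -0.09713 ≈ 8.3951 days.

8.4 days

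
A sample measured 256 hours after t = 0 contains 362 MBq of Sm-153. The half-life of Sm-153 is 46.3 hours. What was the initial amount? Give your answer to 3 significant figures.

Number of half-lives elapsed: n = 256/46.3 ≈ 5.5292.
A₀ = A × 2^n = 362 × 2^5.5292 = 362 × 46.179 ≈ 16717 MBq.

16700 MBq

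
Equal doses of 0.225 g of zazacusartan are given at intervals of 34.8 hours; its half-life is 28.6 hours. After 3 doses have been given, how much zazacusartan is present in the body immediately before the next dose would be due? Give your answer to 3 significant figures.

The 3 doses were given 104.4, 69.6, 34.8 hours ago.
Total = 0.225·(1/2)^(104.4/28.6) + 0.225·(1/2)^(69.6/28.6) + 0.225·(1/2)^(34.8/28.6)
      = 0.017919 + 0.041649 + 0.096804 ≈ 0.15637 g.

0.156 g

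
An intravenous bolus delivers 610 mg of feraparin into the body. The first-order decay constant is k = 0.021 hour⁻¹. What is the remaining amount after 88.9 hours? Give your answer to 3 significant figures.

t½ = ln 2 / k = 0.69315 / 0.021 ≈ 33.007 hours.
Number of half-lives: n = 88.9/33.007 ≈ 2.6934.
Remaining = 610 × (1/2)^2.6934 = 610 × 0.1546 ≈ 94.307 mg.

94.3 mg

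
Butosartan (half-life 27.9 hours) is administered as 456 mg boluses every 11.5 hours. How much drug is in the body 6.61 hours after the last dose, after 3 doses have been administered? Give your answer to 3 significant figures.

896 mg

The 3 doses were given 29.61, 18.11, 6.61 hours ago.
Total = 456·(1/2)^(29.61/27.9) + 456·(1/2)^(18.11/27.9) + 456·(1/2)^(6.61/27.9)
      = 218.52 + 290.78 + 386.94 ≈ 896.24 mg.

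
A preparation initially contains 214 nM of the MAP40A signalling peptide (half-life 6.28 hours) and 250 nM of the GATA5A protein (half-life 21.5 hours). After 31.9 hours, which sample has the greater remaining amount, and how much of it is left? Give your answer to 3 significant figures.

MAP40A signalling peptide: 214 × (1/2)^5.0796 ≈ 6.3284 nM.
GATA5A protein: 250 × (1/2)^1.4837 ≈ 89.391 nM.
GATA5A protein has more remaining, at ≈ 89.391 nM.

GATA5A protein, 89.4 nM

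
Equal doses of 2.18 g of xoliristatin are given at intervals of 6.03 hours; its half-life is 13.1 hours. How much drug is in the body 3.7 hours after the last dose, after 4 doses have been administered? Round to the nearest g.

5 g

The 4 doses were given 21.79, 15.76, 9.73, 3.7 hours ago.
Total = 2.18·(1/2)^(21.79/13.1) + 2.18·(1/2)^(15.76/13.1) + 2.18·(1/2)^(9.73/13.1) + 2.18·(1/2)^(3.7/13.1)
      = 0.68823 + 0.94689 + 1.3028 + 1.7924 ≈ 4.7303 g.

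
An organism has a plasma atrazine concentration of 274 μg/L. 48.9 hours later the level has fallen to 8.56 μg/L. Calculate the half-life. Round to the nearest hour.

A/A₀ = 8.56/274 ≈ 0.031241.
n = log₂(32.009) ≈ 5.0004 half-lives elapsed in 48.9 hours.
t½ = 48.9/5.0004 ≈ 9.7792 hours.

10 hours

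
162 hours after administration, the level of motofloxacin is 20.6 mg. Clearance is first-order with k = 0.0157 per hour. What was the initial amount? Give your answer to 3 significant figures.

t½ = ln 2 / k = 0.69315 / 0.0157 ≈ 44.15 hours.
Number of half-lives elapsed: n = 162/44.15 ≈ 3.6694.
A₀ = A × 2^n = 20.6 × 2^3.6694 = 20.6 × 12.723 ≈ 262.09 mg.

262 mg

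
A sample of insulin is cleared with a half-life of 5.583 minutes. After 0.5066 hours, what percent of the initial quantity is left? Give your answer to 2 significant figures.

0.5066 hours = 30.396 minutes.
n = 30.396/5.583 ≈ 5.4444 half-lives.
Fraction remaining = (1/2)^5.4444 ≈ 0.022966, i.e. 2.2966%.

2.3%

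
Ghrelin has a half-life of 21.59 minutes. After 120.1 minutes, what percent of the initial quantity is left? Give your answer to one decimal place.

n = 120.1/21.59 ≈ 5.5628 half-lives.
Fraction remaining = (1/2)^5.5628 ≈ 0.021156, i.e. 2.1156%.

2.1%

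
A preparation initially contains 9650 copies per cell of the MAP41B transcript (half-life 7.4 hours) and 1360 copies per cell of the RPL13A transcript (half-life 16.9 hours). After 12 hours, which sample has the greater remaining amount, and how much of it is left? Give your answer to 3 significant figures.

MAP41B transcript: 9650 × (1/2)^1.6216 ≈ 3136 copies per cell.
RPL13A transcript: 1360 × (1/2)^0.71006 ≈ 831.36 copies per cell.
MAP41B transcript has more remaining, at ≈ 3136 copies per cell.

MAP41B transcript, 3140 copies per cell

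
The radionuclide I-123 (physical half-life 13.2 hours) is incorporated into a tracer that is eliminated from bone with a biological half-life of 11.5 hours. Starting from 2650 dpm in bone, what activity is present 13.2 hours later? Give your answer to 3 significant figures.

598 dpm

1/t_eff = 1/t_phys + 1/t_biol = 1/13.2 + 1/11.5 = 0.16271 per hour.
t_eff = 13.2 × 11.5 / (13.2 + 11.5) ≈ 6.1457 hours.
Remaining = 2650 × (1/2)^(13.2/6.1457) = 2650 × (1/2)^2.1478 ≈ 597.98 dpm.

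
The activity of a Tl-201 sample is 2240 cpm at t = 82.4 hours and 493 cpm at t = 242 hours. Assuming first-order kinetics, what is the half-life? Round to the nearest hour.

Over Δt = 242 − 82.4 = 159.6 hours, the level fell by a factor of 2240/493 ≈ 4.5436.
n = log₂(4.5436) ≈ 2.1838 half-lives, so t½ = 159.6/2.1838 ≈ 73.082 hours.

73 hours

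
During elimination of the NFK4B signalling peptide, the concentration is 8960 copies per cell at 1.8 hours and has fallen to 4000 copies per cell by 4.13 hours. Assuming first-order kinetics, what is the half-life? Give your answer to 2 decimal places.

Over Δt = 4.13 − 1.8 = 2.33 hours, the level fell by a factor of 8960/4000 ≈ 2.24.
n = log₂(2.24) ≈ 1.1635 half-lives, so t½ = 2.33/1.1635 ≈ 2.0026 hours.

2.00 hours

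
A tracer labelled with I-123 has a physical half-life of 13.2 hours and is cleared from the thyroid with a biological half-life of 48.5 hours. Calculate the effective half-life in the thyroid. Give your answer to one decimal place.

10.4 hours

1/t_eff = 1/t_phys + 1/t_biol = 1/13.2 + 1/48.5 = 0.096376 per hour.
t_eff = 13.2 × 48.5 / (13.2 + 48.5) ≈ 10.376 hours.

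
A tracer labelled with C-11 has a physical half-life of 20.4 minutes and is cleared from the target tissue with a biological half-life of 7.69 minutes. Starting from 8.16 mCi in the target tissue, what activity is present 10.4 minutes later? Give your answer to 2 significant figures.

2.2 mCi

1/t_eff = 1/t_phys + 1/t_biol = 1/20.4 + 1/7.69 = 0.17906 per minute.
t_eff = 20.4 × 7.69 / (20.4 + 7.69) ≈ 5.5848 minutes.
Remaining = 8.16 × (1/2)^(10.4/5.5848) = 8.16 × (1/2)^1.8622 ≈ 2.2444 mCi.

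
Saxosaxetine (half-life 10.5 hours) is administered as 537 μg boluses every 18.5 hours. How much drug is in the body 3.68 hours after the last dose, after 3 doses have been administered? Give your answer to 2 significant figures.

580 μg

The 3 doses were given 40.68, 22.18, 3.68 hours ago.
Total = 537·(1/2)^(40.68/10.5) + 537·(1/2)^(22.18/10.5) + 537·(1/2)^(3.68/10.5)
      = 36.618 + 124.19 + 421.18 ≈ 581.99 μg.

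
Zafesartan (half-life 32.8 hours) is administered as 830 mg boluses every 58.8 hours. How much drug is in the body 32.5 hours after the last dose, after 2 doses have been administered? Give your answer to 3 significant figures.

The 2 doses were given 91.3, 32.5 hours ago.
Total = 830·(1/2)^(91.3/32.8) + 830·(1/2)^(32.5/32.8)
      = 120.55 + 417.64 ≈ 538.18 mg.

538 mg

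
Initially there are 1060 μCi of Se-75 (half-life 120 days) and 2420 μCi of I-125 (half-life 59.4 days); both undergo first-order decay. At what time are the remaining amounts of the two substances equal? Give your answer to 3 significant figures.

140 days

Set 1060·(1/2)^(t/120) = 2420·(1/2)^(t/59.4).
Taking log₂: log₂(1060/2420) = t·(1/120 − 1/59.4).
log₂(0.43802) = -1.1909; 1/120 − 1/59.4 = -0.0085017.
t = -1.1909 / -0.0085017 ≈ 140.08 days.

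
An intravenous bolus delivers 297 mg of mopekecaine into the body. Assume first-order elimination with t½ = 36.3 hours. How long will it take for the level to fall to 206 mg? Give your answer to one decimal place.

19.2 hours

Fraction remaining = 206/297 ≈ 0.6936.
n = log₂(297/206) = ln(1.4417)/ln 2 ≈ 0.52782 half-lives.
t = n × t½ = 0.52782 × 36.3 ≈ 19.16 hours.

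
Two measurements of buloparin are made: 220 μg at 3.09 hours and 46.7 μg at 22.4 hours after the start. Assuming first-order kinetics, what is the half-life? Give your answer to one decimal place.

Over Δt = 22.4 − 3.09 = 19.31 hours, the level fell by a factor of 220/46.7 ≈ 4.7109.
n = log₂(4.7109) ≈ 2.236 half-lives, so t½ = 19.31/2.236 ≈ 8.6359 hours.

8.6 hours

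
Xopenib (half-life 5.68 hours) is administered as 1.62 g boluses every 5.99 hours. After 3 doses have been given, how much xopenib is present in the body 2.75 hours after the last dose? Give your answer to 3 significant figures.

1.98 g

The 3 doses were given 14.73, 8.74, 2.75 hours ago.
Total = 1.62·(1/2)^(14.73/5.68) + 1.62·(1/2)^(8.74/5.68) + 1.62·(1/2)^(2.75/5.68)
      = 0.26844 + 0.55758 + 1.1582 ≈ 1.9842 g.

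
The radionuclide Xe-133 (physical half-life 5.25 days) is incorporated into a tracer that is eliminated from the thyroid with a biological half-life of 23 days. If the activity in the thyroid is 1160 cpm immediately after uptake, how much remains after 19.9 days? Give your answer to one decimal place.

46.0 cpm

1/t_eff = 1/t_phys + 1/t_biol = 1/5.25 + 1/23 = 0.23395 per day.
t_eff = 5.25 × 23 / (5.25 + 23) ≈ 4.2743 days.
Remaining = 1160 × (1/2)^(19.9/4.2743) = 1160 × (1/2)^4.6557 ≈ 46.021 cpm.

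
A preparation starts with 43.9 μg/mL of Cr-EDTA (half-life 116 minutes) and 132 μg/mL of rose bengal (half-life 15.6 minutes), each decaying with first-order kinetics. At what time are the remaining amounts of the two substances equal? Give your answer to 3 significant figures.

Set 43.9·(1/2)^(t/116) = 132·(1/2)^(t/15.6).
Taking log₂: log₂(43.9/132) = t·(1/116 − 1/15.6).
log₂(0.33258) = -1.5882; 1/116 − 1/15.6 = -0.055482.
t = -1.5882 / -0.055482 ≈ 28.626 minutes.

28.6 minutes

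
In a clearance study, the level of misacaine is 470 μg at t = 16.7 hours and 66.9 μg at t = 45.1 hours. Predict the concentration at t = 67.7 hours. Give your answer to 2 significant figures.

14 μg

Over Δt = 45.1 − 16.7 = 28.4 hours, the level fell by a factor of 470/66.9 ≈ 7.0254.
n = log₂(7.0254) ≈ 2.8126 half-lives, so t½ = 28.4/2.8126 ≈ 10.097 hours.
From t = 45.1 to t = 67.7: 66.9 × (1/2)^((67.7−45.1)/10.097) ≈ 14.18 μg.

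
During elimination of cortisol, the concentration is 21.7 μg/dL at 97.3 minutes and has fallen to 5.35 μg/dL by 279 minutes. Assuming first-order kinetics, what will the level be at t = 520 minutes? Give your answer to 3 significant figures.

0.835 μg/dL

Over Δt = 279 − 97.3 = 181.7 minutes, the level fell by a factor of 21.7/5.35 ≈ 4.0561.
n = log₂(4.0561) ≈ 2.0201 half-lives, so t½ = 181.7/2.0201 ≈ 89.947 minutes.
From t = 279 to t = 520: 5.35 × (1/2)^((520−279)/89.947) ≈ 0.83519 μg/dL.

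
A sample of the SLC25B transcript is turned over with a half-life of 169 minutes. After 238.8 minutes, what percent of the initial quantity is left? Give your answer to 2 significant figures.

n = 238.8/169 ≈ 1.413 half-lives.
Fraction remaining = (1/2)^1.413 ≈ 0.37553, i.e. 37.553%.

38%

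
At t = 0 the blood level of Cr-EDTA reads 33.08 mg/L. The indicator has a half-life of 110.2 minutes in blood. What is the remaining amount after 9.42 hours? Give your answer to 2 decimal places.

0.95 mg/L

Convert the elapsed time: 9.42 hours = 565.2 minutes.
Number of half-lives: n = 565.2/110.2 ≈ 5.1289.
Remaining = 33.08 × (1/2)^5.1289 = 33.08 × 0.02858 ≈ 0.94542 mg/L.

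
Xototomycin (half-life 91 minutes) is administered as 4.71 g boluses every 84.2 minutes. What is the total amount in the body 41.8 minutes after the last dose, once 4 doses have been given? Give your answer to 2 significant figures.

The 4 doses were given 294.4, 210.2, 126, 41.8 minutes ago.
Total = 4.71·(1/2)^(294.4/91) + 4.71·(1/2)^(210.2/91) + 4.71·(1/2)^(126/91) + 4.71·(1/2)^(41.8/91)
      = 0.50019 + 0.94989 + 1.8039 + 3.4257 ≈ 6.6796 g.

6.7 g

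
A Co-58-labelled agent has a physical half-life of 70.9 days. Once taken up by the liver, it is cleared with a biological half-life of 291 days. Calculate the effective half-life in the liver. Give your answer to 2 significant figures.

1/t_eff = 1/t_phys + 1/t_biol = 1/70.9 + 1/291 = 0.017541 per day.
t_eff = 70.9 × 291 / (70.9 + 291) ≈ 57.01 days.

57 days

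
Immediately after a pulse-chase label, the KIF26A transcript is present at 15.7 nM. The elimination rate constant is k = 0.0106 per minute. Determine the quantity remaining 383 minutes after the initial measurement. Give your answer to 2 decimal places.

t½ = ln 2 / k = 0.69315 / 0.0106 ≈ 65.391 minutes.
Number of half-lives: n = 383/65.391 ≈ 5.8571.
Remaining = 15.7 × (1/2)^5.8571 = 15.7 × 0.017252 ≈ 0.27086 nM.

0.27 nM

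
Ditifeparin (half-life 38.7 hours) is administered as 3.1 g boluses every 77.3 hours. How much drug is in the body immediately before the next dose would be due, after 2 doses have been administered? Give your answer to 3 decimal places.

The 2 doses were given 154.6, 77.3 hours ago.
Total = 3.1·(1/2)^(154.6/38.7) + 3.1·(1/2)^(77.3/38.7)
      = 0.19445 + 0.77639 ≈ 0.97083 g.

0.971 g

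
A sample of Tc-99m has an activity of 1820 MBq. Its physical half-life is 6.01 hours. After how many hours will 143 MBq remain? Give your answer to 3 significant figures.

22.1 hours

Fraction remaining = 143/1820 ≈ 0.078571.
n = log₂(1820/143) = ln(12.727)/ln 2 ≈ 3.6699 half-lives.
t = n × t½ = 3.6699 × 6.01 ≈ 22.056 hours.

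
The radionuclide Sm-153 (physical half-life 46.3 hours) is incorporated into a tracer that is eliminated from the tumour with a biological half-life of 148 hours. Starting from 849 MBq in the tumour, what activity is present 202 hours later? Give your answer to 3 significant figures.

16.0 MBq

1/t_eff = 1/t_phys + 1/t_biol = 1/46.3 + 1/148 = 0.028355 per hour.
t_eff = 46.3 × 148 / (46.3 + 148) ≈ 35.267 hours.
Remaining = 849 × (1/2)^(202/35.267) = 849 × (1/2)^5.7277 ≈ 16.021 MBq.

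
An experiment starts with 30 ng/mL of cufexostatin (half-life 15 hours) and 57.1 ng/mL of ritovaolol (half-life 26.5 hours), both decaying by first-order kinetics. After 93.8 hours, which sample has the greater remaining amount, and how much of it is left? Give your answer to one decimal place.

cufexostatin: 30 × (1/2)^6.2533 ≈ 0.39326 ng/mL.
ritovaolol: 57.1 × (1/2)^3.5396 ≈ 4.9102 ng/mL.
Ritovaolol has more remaining, at ≈ 4.9102 ng/mL.

ritovaolol, 4.9 ng/mL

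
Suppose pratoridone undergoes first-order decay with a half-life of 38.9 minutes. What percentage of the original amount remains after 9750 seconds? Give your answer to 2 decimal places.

9750 seconds = 162.5 minutes.
n = 162.5/38.9 ≈ 4.1774 half-lives.
Fraction remaining = (1/2)^4.1774 ≈ 0.055269, i.e. 5.5269%.

5.53%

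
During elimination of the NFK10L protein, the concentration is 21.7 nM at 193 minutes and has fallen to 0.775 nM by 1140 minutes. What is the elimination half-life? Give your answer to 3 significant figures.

197 minutes

Over Δt = 1140 − 193 = 947 minutes, the level fell by a factor of 21.7/0.775 ≈ 28.
n = log₂(28) ≈ 4.8074 half-lives, so t½ = 947/4.8074 ≈ 196.99 minutes.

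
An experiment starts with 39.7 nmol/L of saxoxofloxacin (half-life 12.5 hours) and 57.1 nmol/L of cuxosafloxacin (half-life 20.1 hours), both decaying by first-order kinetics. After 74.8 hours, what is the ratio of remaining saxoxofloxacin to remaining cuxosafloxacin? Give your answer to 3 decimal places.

saxoxofloxacin: 39.7 × (1/2)^(74.8/12.5) = 39.7 × (1/2)^5.984 ≈ 0.62723 nmol/L.
cuxosafloxacin: 57.1 × (1/2)^(74.8/20.1) = 57.1 × (1/2)^3.7214 ≈ 4.329 nmol/L.
Ratio ≈ 0.62723 / 4.329 ≈ 0.14489.

0.145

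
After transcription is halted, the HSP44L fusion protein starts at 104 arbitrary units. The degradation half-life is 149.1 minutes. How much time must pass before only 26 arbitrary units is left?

298.2 minutes

26/104 = 1/4, so 2 half-lives have elapsed.
t = 2 × 149.1 = 298.2 minutes.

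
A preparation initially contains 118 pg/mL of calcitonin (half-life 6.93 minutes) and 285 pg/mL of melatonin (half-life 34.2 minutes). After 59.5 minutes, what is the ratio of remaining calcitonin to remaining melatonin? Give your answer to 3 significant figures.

0.00360

calcitonin: 118 × (1/2)^(59.5/6.93) = 118 × (1/2)^8.5859 ≈ 0.3071 pg/mL.
melatonin: 285 × (1/2)^(59.5/34.2) = 285 × (1/2)^1.7398 ≈ 85.334 pg/mL.
Ratio ≈ 0.3071 / 85.334 ≈ 0.0035988.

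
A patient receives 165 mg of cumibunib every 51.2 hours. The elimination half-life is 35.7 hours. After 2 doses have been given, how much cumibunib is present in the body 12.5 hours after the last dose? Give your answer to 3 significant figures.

177 mg

The 2 doses were given 63.7, 12.5 hours ago.
Total = 165·(1/2)^(63.7/35.7) + 165·(1/2)^(12.5/35.7)
      = 47.902 + 129.44 ≈ 177.35 mg.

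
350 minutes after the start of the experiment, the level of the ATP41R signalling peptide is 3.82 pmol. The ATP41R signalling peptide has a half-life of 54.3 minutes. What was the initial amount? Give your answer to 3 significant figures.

333 pmol

Number of half-lives elapsed: n = 350/54.3 ≈ 6.4457.
A₀ = A × 2^n = 3.82 × 2^6.4457 = 3.82 × 87.165 ≈ 332.97 pmol.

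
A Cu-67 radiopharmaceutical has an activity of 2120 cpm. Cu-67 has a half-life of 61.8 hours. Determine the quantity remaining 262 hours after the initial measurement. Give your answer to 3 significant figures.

112 cpm

Number of half-lives: n = 262/61.8 ≈ 4.2395.
Remaining = 2120 × (1/2)^4.2395 = 2120 × 0.052941 ≈ 112.23 cpm.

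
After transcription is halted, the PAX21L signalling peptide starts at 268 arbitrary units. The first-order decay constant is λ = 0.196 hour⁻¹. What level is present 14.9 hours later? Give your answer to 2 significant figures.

14 arbitrary units

t½ = ln 2 / λ = 0.69315 / 0.196 ≈ 3.5365 hours.
Number of half-lives: n = 14.9/3.5365 ≈ 4.2132.
Remaining = 268 × (1/2)^4.2132 = 268 × 0.053912 ≈ 14.448 arbitrary units.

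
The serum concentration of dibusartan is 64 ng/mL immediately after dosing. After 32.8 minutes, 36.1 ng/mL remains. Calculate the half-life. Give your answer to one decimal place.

A/A₀ = 36.1/64 ≈ 0.56406.
n = log₂(1.7729) ≈ 0.82607 half-lives elapsed in 32.8 minutes.
t½ = 32.8/0.82607 ≈ 39.706 minutes.

39.7 minutes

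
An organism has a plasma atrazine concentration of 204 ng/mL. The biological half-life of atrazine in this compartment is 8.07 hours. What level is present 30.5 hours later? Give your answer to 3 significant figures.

Number of half-lives: n = 30.5/8.07 ≈ 3.7794.
Remaining = 204 × (1/2)^3.7794 = 204 × 0.072825 ≈ 14.856 ng/mL.

14.9 ng/mL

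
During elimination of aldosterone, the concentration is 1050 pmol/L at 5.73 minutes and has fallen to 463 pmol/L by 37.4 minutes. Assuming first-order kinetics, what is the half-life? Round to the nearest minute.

27 minutes

Over Δt = 37.4 − 5.73 = 31.67 minutes, the level fell by a factor of 1050/463 ≈ 2.2678.
n = log₂(2.2678) ≈ 1.1813 half-lives, so t½ = 31.67/1.1813 ≈ 26.809 minutes.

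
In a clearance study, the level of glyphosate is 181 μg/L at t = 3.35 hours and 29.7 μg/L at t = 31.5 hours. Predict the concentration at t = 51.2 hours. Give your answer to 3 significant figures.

Over Δt = 31.5 − 3.35 = 28.15 hours, the level fell by a factor of 181/29.7 ≈ 6.0943.
n = log₂(6.0943) ≈ 2.6075 half-lives, so t½ = 28.15/2.6075 ≈ 10.796 hours.
From t = 31.5 to t = 51.2: 29.7 × (1/2)^((51.2−31.5)/10.796) ≈ 8.384 μg/L.

8.38 μg/L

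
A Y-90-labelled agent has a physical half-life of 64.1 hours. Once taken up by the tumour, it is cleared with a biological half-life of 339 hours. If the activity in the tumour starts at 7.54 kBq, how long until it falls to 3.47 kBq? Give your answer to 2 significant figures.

1/t_eff = 1/t_phys + 1/t_biol = 1/64.1 + 1/339 = 0.01855 per hour.
t_eff = 64.1 × 339 / (64.1 + 339) ≈ 53.907 hours.
n = log₂(7.54/3.47) ≈ 1.1196; t = 1.1196 × 53.907 ≈ 60.356 hours.

60 hours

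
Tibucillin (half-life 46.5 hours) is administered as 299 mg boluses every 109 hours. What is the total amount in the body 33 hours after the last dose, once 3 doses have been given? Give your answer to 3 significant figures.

The 3 doses were given 251, 142, 33 hours ago.
Total = 299·(1/2)^(251/46.5) + 299·(1/2)^(142/46.5) + 299·(1/2)^(33/46.5)
      = 7.0918 + 36.008 + 182.83 ≈ 225.93 mg.

226 mg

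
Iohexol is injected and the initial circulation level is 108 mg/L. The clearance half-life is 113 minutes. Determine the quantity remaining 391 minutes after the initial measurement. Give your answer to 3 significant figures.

9.81 mg/L

Number of half-lives: n = 391/113 ≈ 3.4602.
Remaining = 108 × (1/2)^3.4602 = 108 × 0.090862 ≈ 9.8131 mg/L.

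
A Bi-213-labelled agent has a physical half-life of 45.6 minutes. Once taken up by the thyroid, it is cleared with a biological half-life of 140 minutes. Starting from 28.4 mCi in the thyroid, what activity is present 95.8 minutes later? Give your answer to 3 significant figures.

4.12 mCi

1/t_eff = 1/t_phys + 1/t_biol = 1/45.6 + 1/140 = 0.029073 per minute.
t_eff = 45.6 × 140 / (45.6 + 140) ≈ 34.397 minutes.
Remaining = 28.4 × (1/2)^(95.8/34.397) = 28.4 × (1/2)^2.7852 ≈ 4.12 mCi.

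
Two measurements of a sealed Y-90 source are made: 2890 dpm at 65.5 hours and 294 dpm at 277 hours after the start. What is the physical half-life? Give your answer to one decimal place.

64.1 hours

Over Δt = 277 − 65.5 = 211.5 hours, the level fell by a factor of 2890/294 ≈ 9.8299.
n = log₂(9.8299) ≈ 3.2972 half-lives, so t½ = 211.5/3.2972 ≈ 64.146 hours.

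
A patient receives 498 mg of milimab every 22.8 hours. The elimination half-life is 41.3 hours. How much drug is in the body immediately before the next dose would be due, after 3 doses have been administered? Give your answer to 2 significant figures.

The 3 doses were given 68.4, 45.6, 22.8 hours ago.
Total = 498·(1/2)^(68.4/41.3) + 498·(1/2)^(45.6/41.3) + 498·(1/2)^(22.8/41.3)
      = 158.01 + 231.66 + 339.66 ≈ 729.33 mg.

730 mg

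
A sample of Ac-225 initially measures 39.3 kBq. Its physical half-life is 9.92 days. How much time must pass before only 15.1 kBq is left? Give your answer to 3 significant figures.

Fraction remaining = 15.1/39.3 ≈ 0.38422.
n = log₂(39.3/15.1) = ln(2.6026)/ln 2 ≈ 1.38 half-lives.
t = n × t½ = 1.38 × 9.92 ≈ 13.689 days.

13.7 days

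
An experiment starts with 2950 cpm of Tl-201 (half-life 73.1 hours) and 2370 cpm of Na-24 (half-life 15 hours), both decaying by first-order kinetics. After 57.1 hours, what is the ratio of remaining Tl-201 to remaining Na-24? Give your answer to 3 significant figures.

10.1

Tl-201: 2950 × (1/2)^(57.1/73.1) = 2950 × (1/2)^0.78112 ≈ 1716.6 cpm.
Na-24: 2370 × (1/2)^(57.1/15) = 2370 × (1/2)^3.8067 ≈ 169.37 cpm.
Ratio ≈ 1716.6 / 169.37 ≈ 10.136.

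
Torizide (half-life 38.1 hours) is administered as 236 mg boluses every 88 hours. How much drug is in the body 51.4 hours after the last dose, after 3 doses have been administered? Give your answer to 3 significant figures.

The 3 doses were given 227.4, 139.4, 51.4 hours ago.
Total = 236·(1/2)^(227.4/38.1) + 236·(1/2)^(139.4/38.1) + 236·(1/2)^(51.4/38.1)
      = 3.7689 + 18.686 + 92.64 ≈ 115.09 mg.

115 mg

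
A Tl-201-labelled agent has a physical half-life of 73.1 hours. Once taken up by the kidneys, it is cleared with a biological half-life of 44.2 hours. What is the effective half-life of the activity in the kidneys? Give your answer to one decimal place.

27.5 hours

1/t_eff = 1/t_phys + 1/t_biol = 1/73.1 + 1/44.2 = 0.036304 per hour.
t_eff = 73.1 × 44.2 / (73.1 + 44.2) ≈ 27.545 hours.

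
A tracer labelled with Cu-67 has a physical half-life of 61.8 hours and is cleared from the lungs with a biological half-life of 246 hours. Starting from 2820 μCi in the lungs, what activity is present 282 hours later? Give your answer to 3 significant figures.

53.9 μCi

1/t_eff = 1/t_phys + 1/t_biol = 1/61.8 + 1/246 = 0.020246 per hour.
t_eff = 61.8 × 246 / (61.8 + 246) ≈ 49.392 hours.
Remaining = 2820 × (1/2)^(282/49.392) = 2820 × (1/2)^5.7094 ≈ 53.893 μCi.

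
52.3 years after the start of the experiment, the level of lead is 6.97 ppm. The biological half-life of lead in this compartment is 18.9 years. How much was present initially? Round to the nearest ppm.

Number of half-lives elapsed: n = 52.3/18.9 ≈ 2.7672.
A₀ = A × 2^n = 6.97 × 2^2.7672 = 6.97 × 6.8078 ≈ 47.451 ppm.

47 ppm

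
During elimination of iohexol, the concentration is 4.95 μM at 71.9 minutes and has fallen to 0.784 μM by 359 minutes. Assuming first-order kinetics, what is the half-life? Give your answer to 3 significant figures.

Over Δt = 359 − 71.9 = 287.1 minutes, the level fell by a factor of 4.95/0.784 ≈ 6.3138.
n = log₂(6.3138) ≈ 2.6585 half-lives, so t½ = 287.1/2.6585 ≈ 107.99 minutes.

108 minutes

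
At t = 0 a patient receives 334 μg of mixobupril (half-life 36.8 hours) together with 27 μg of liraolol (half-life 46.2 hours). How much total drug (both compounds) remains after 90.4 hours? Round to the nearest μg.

68 μg

mixobupril: 334 × (1/2)^(90.4/36.8) = 334 × (1/2)^2.4565 ≈ 60.85 μg.
liraolol: 27 × (1/2)^(90.4/46.2) = 27 × (1/2)^1.9567 ≈ 6.9556 μg.
Total = 60.85 + 6.9556 ≈ 67.805 μg.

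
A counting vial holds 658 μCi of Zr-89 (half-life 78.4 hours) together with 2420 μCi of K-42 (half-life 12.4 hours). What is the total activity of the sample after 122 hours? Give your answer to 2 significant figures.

Zr-89: 658 × (1/2)^(122/78.4) = 658 × (1/2)^1.5561 ≈ 223.76 μCi.
K-42: 2420 × (1/2)^(122/12.4) = 2420 × (1/2)^9.8387 ≈ 2.6428 μCi.
Total = 223.76 + 2.6428 ≈ 226.4 μCi.

230 μCi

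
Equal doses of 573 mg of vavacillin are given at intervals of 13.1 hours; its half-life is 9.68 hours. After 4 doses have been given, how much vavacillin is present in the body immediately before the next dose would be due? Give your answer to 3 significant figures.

360 mg

The 4 doses were given 52.4, 39.3, 26.2, 13.1 hours ago.
Total = 573·(1/2)^(52.4/9.68) + 573·(1/2)^(39.3/9.68) + 573·(1/2)^(26.2/9.68) + 573·(1/2)^(13.1/9.68)
      = 13.447 + 34.356 + 87.778 + 224.27 ≈ 359.85 mg.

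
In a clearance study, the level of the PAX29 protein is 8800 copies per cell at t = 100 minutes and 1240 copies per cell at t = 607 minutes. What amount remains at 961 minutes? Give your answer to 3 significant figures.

316 copies per cell

Over Δt = 607 − 100 = 507 minutes, the level fell by a factor of 8800/1240 ≈ 7.0968.
n = log₂(7.0968) ≈ 2.8272 half-lives, so t½ = 507/2.8272 ≈ 179.33 minutes.
From t = 607 to t = 961: 1240 × (1/2)^((961−607)/179.33) ≈ 315.64 copies per cell.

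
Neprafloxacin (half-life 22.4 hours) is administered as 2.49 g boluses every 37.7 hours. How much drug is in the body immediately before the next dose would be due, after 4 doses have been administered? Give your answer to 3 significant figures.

The 4 doses were given 150.8, 113.1, 75.4, 37.7 hours ago.
Total = 2.49·(1/2)^(150.8/22.4) + 2.49·(1/2)^(113.1/22.4) + 2.49·(1/2)^(75.4/22.4) + 2.49·(1/2)^(37.7/22.4)
      = 0.023422 + 0.075208 + 0.2415 + 0.77545 ≈ 1.1156 g.

1.12 g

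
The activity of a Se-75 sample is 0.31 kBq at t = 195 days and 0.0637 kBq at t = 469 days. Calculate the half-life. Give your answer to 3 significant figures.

Over Δt = 469 − 195 = 274 days, the level fell by a factor of 0.31/0.0637 ≈ 4.8666.
n = log₂(4.8666) ≈ 2.2829 half-lives, so t½ = 274/2.2829 ≈ 120.02 days.

120 days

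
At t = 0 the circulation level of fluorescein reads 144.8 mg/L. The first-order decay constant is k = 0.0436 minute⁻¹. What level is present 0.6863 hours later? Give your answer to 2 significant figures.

t½ = ln 2 / k = 0.69315 / 0.0436 ≈ 15.898 minutes.
Convert the elapsed time: 0.6863 hours = 41.178 minutes.
Number of half-lives: n = 41.178/15.898 ≈ 2.5902.
Remaining = 144.8 × (1/2)^2.5902 = 144.8 × 0.16607 ≈ 24.047 mg/L.

24 mg/L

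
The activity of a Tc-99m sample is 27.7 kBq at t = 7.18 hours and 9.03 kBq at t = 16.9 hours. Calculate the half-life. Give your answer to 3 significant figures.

6.01 hours

Over Δt = 16.9 − 7.18 = 9.72 hours, the level fell by a factor of 27.7/9.03 ≈ 3.0676.
n = log₂(3.0676) ≈ 1.6171 half-lives, so t½ = 9.72/1.6171 ≈ 6.0108 hours.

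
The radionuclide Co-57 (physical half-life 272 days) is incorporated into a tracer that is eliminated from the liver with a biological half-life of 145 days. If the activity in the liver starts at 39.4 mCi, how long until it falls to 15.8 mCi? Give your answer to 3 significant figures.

125 days

1/t_eff = 1/t_phys + 1/t_biol = 1/272 + 1/145 = 0.010573 per day.
t_eff = 272 × 145 / (272 + 145) ≈ 94.58 days.
n = log₂(39.4/15.8) ≈ 1.3183; t = 1.3183 × 94.58 ≈ 124.68 days.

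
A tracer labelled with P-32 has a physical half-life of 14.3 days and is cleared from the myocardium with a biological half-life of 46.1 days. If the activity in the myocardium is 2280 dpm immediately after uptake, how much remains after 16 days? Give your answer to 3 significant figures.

825 dpm

1/t_eff = 1/t_phys + 1/t_biol = 1/14.3 + 1/46.1 = 0.091622 per day.
t_eff = 14.3 × 46.1 / (14.3 + 46.1) ≈ 10.914 days.
Remaining = 2280 × (1/2)^(16/10.914) = 2280 × (1/2)^1.466 ≈ 825.35 dpm.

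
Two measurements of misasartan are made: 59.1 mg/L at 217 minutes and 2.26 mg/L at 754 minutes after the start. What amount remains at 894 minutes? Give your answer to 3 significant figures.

0.965 mg/L

Over Δt = 754 − 217 = 537 minutes, the level fell by a factor of 59.1/2.26 ≈ 26.15.
n = log₂(26.15) ≈ 4.7088 half-lives, so t½ = 537/4.7088 ≈ 114.04 minutes.
From t = 754 to t = 894: 2.26 × (1/2)^((894−754)/114.04) ≈ 0.96507 mg/L.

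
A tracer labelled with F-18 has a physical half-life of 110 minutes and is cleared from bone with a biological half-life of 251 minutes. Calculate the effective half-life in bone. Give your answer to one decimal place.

76.5 minutes

1/t_eff = 1/t_phys + 1/t_biol = 1/110 + 1/251 = 0.013075 per minute.
t_eff = 110 × 251 / (110 + 251) ≈ 76.482 minutes.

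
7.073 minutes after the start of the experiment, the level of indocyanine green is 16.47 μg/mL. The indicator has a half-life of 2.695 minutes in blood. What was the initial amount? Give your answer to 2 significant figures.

Number of half-lives elapsed: n = 7.073/2.695 ≈ 2.6245.
A₀ = A × 2^n = 16.47 × 2^2.6245 = 16.47 × 6.1667 ≈ 101.56 μg/mL.

100 μg/mL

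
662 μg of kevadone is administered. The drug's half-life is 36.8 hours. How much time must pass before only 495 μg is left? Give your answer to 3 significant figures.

Fraction remaining = 495/662 ≈ 0.74773.
n = log₂(662/495) = ln(1.3374)/ln 2 ≈ 0.4194 half-lives.
t = n × t½ = 0.4194 × 36.8 ≈ 15.434 hours.

15.4 hours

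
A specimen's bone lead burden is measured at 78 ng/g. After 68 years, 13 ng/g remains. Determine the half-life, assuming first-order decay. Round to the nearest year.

26 years

A/A₀ = 13/78 ≈ 0.16667.
n = log₂(6) ≈ 2.585 half-lives elapsed in 68 years.
t½ = 68/2.585 ≈ 26.306 years.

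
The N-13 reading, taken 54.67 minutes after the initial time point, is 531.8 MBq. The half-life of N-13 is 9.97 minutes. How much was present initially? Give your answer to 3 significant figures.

23800 MBq

Number of half-lives elapsed: n = 54.67/9.97 ≈ 5.4835.
A₀ = A × 2^n = 531.8 × 2^5.4835 = 531.8 × 44.739 ≈ 23792 MBq.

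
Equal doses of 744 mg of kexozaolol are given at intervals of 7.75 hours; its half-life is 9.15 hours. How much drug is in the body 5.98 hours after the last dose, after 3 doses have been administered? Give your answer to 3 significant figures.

882 mg

The 3 doses were given 21.48, 13.73, 5.98 hours ago.
Total = 744·(1/2)^(21.48/9.15) + 744·(1/2)^(13.73/9.15) + 744·(1/2)^(5.98/9.15)
      = 146.18 + 262.94 + 472.97 ≈ 882.1 mg.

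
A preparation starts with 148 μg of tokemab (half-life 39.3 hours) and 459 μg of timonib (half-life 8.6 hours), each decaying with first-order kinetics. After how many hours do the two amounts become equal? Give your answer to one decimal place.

18.0 hours

Set 148·(1/2)^(t/39.3) = 459·(1/2)^(t/8.6).
Taking log₂: log₂(148/459) = t·(1/39.3 − 1/8.6).
log₂(0.32244) = -1.6329; 1/39.3 − 1/8.6 = -0.090834.
t = -1.6329 / -0.090834 ≈ 17.977 hours.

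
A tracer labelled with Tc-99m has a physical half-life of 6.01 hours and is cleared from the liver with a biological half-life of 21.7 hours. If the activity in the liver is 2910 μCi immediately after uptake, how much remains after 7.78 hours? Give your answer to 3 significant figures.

925 μCi

1/t_eff = 1/t_phys + 1/t_biol = 1/6.01 + 1/21.7 = 0.21247 per hour.
t_eff = 6.01 × 21.7 / (6.01 + 21.7) ≈ 4.7065 hours.
Remaining = 2910 × (1/2)^(7.78/4.7065) = 2910 × (1/2)^1.653 ≈ 925.29 μCi.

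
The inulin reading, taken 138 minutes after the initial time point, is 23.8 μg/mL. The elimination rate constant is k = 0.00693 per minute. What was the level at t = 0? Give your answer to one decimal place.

61.9 μg/mL

t½ = ln 2 / k = 0.69315 / 0.00693 ≈ 100.02 minutes.
Number of half-lives elapsed: n = 138/100.02 ≈ 1.3797.
A₀ = A × 2^n = 23.8 × 2^1.3797 = 23.8 × 2.6022 ≈ 61.931 μg/mL.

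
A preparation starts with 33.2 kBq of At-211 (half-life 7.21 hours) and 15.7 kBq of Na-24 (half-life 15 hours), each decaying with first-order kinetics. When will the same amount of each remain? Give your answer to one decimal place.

15.0 hours

Set 33.2·(1/2)^(t/7.21) = 15.7·(1/2)^(t/15).
Taking log₂: log₂(33.2/15.7) = t·(1/7.21 − 1/15).
log₂(2.1146) = 1.0804; 1/7.21 − 1/15 = 0.07203.
t = 1.0804 / 0.07203 ≈ 15 hours.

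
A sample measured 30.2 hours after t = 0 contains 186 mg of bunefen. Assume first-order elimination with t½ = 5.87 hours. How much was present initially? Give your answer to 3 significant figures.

6580 mg

Number of half-lives elapsed: n = 30.2/5.87 ≈ 5.1448.
A₀ = A × 2^n = 186 × 2^5.1448 = 186 × 35.379 ≈ 6580.4 mg.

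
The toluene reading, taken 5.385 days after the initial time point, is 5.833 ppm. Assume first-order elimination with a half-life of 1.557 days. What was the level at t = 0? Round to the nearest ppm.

Number of half-lives elapsed: n = 5.385/1.557 ≈ 3.4586.
A₀ = A × 2^n = 5.833 × 2^3.4586 = 5.833 × 10.993 ≈ 64.125 ppm.

64 ppm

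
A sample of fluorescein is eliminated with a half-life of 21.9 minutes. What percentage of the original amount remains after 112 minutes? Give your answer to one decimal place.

2.9%

n = 112/21.9 ≈ 5.1142 half-lives.
Fraction remaining = (1/2)^5.1142 ≈ 0.028873, i.e. 2.8873%.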